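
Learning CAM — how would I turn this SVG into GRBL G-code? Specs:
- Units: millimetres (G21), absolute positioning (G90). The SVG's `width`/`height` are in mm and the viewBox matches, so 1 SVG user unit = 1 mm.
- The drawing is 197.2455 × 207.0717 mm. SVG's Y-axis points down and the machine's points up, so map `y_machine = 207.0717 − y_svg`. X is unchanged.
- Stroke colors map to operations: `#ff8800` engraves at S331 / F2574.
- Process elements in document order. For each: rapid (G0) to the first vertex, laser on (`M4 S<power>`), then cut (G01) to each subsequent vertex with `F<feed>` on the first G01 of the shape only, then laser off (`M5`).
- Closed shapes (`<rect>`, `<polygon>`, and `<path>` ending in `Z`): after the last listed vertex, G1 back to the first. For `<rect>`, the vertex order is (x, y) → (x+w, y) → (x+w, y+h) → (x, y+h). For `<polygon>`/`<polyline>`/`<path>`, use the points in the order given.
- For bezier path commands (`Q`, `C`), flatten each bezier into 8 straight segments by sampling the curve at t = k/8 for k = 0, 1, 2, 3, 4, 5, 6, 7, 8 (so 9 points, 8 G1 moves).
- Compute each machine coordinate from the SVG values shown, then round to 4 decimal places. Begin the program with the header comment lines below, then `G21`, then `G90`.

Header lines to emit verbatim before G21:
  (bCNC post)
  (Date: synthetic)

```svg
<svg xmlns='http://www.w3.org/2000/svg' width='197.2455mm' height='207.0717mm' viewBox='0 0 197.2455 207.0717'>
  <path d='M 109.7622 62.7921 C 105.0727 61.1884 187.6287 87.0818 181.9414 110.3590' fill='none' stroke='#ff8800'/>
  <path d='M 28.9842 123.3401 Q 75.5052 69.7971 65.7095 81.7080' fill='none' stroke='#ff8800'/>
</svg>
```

(bCNC post)
(Date: synthetic)
G21
G90
G0 X109.7622 Y144.2796
M4 S331
G01 X111.7505 Y143.6509 F2574
G01 X119.8616 Y140.7972
G01 X132.0389 Y136.0714
G01 X146.2260 Y129.8265
G01 X160.3663 Y122.4153
G01 X172.4033 Y114.1906
G01 X180.2805 Y105.5055
G01 X181.9414 Y96.7127
M5
G0 X28.9842 Y83.7316
M4 S331
G01 X39.7345 Y96.0946 F2574
G01 X48.7249 Y106.4122
G01 X55.9554 Y114.6844
G01 X61.4260 Y120.9111
G01 X65.1367 Y125.0924
G01 X67.0876 Y127.2283
G01 X67.2785 Y127.3187
G01 X65.7095 Y125.3637
M5

viewBox `0 0 197.2455 207.0717` with mm width/height → 1 unit = 1 mm. Flip: y_m = 207.0717 − y_svg.

**Shape 1** — `<path>` cubic bezier, stroke `#ff8800` → engrave (S331, F2574). Control points (SVG): P0=(109.7622,62.7921), P1=(105.0727,61.1884), P2=(187.6287,87.0818), P3=(181.9414,110.3590); sampled at t=k/8. Machine vertices: (109.7622,144.2796) → (111.7505,143.6509) → (119.8616,140.7972) → (132.0389,136.0714) → (146.2260,129.8265) → (160.3663,122.4153) → (172.4033,114.1906) → (180.2805,105.5055) → (181.9414,96.7127). Open path.

**Shape 2** — `<path>` quadratic bezier, stroke `#ff8800` → engrave (S331, F2574). Control points (SVG): P0=(28.9842,123.3401), P1=(75.5052,69.7971), P2=(65.7095,81.7080); sampled at t=k/8. Machine vertices: (28.9842,83.7316) → (39.7345,96.0946) → (48.7249,106.4122) → (55.9554,114.6844) → (61.4260,120.9111) → (65.1367,125.0924) → (67.0876,127.2283) → (67.2785,127.3187) → (65.7095,125.3637). Open path.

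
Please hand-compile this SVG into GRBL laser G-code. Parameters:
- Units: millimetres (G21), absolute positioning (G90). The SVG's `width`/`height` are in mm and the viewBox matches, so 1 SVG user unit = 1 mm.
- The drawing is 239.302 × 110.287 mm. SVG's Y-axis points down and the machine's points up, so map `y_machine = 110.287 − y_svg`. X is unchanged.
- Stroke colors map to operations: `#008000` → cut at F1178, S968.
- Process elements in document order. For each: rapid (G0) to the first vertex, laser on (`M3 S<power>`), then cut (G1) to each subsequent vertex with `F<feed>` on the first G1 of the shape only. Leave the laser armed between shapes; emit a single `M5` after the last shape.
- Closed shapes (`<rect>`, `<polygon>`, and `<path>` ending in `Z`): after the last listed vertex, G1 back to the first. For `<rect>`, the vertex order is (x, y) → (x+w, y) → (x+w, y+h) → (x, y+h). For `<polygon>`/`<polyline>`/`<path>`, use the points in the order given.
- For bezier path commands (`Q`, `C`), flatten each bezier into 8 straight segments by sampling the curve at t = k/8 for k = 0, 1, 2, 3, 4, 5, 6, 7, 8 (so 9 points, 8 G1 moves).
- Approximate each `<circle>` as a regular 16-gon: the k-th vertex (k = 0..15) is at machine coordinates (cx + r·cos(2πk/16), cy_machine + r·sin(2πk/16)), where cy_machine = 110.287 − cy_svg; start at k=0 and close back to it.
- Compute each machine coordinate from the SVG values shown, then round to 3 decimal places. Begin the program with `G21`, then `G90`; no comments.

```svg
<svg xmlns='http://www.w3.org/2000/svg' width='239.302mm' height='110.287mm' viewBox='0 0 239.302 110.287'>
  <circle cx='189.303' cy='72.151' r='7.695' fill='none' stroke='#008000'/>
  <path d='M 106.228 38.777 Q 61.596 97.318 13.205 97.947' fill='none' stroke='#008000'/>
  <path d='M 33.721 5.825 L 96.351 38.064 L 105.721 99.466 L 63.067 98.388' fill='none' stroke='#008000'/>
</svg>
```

G21
G90
G0 X196.998 Y38.136
M3 S968
G1 X196.412 Y41.081 F1178
G1 X194.744 Y43.577
G1 X192.248 Y45.245
G1 X189.303 Y45.831
G1 X186.358 Y45.245
G1 X183.862 Y43.577
G1 X182.194 Y41.081
G1 X181.608 Y38.136
G1 X182.194 Y35.191
G1 X183.862 Y32.695
G1 X186.358 Y31.027
G1 X189.303 Y30.441
G1 X192.248 Y31.027
G1 X194.744 Y32.695
G1 X196.412 Y35.191
G1 X196.998 Y38.136
G0 X106.228 Y71.510
M3 S968
G1 X95.011 Y57.780 F1178
G1 X83.677 Y45.859
G1 X72.225 Y35.748
G1 X60.656 Y27.447
G1 X48.970 Y20.956
G1 X37.166 Y16.274
G1 X25.244 Y13.402
G1 X13.205 Y12.340
G0 X33.721 Y104.462
M3 S968
G1 X96.351 Y72.223 F1178
G1 X105.721 Y10.821
G1 X63.067 Y11.899
M5

1 u = 1 mm; y_m = 110.287 − y.

[1] `<circle>` circle, #008000→cut S968 F1178: (196.998,38.136) → (196.412,41.081) → (194.744,43.577) → (192.248,45.245) → (189.303,45.831) → (186.358,45.245) → (183.862,43.577) → (182.194,41.081) → (181.608,38.136) → (182.194,35.191) → (183.862,32.695) → (186.358,31.027) → (189.303,30.441) → (192.248,31.027) → (194.744,32.695) → (196.412,35.191) → (196.998,38.136) (closed)

[2] `<path>` quadratic bezier, #008000→cut S968 F1178: (106.228,71.510) → (95.011,57.780) → (83.677,45.859) → (72.225,35.748) → (60.656,27.447) → (48.970,20.956) → (37.166,16.274) → (25.244,13.402) → (13.205,12.340)

[3] `<path>` open polyline, #008000→cut S968 F1178: (33.721,104.462) → (96.351,72.223) → (105.721,10.821) → (63.067,11.899)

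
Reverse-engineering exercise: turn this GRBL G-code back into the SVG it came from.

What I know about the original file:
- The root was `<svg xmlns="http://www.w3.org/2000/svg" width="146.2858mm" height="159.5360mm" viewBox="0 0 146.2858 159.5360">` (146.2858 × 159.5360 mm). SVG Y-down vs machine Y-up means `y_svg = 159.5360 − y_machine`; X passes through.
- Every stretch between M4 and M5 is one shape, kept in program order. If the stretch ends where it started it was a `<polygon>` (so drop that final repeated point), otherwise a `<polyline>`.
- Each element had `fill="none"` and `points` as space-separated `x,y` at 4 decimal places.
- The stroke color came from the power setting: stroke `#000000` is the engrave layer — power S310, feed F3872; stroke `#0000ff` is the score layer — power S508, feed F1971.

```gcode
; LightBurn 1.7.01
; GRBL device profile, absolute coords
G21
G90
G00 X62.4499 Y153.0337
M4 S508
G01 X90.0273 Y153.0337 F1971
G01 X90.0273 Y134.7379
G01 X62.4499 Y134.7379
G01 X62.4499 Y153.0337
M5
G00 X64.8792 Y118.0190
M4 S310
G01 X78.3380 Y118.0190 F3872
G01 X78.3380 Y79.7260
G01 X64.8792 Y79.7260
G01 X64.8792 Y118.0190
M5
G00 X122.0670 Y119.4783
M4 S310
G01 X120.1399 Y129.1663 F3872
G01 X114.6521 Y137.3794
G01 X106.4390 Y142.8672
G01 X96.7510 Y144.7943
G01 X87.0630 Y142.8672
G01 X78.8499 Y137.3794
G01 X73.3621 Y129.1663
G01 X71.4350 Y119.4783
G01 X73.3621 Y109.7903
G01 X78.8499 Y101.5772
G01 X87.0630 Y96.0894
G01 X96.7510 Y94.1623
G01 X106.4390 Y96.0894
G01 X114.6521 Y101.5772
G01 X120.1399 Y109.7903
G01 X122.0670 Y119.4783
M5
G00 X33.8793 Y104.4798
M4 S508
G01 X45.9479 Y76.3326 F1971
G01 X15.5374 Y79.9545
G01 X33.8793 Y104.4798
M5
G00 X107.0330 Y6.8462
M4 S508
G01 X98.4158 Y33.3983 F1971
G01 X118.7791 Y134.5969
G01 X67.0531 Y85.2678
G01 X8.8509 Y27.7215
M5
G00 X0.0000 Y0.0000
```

y_svg = 159.5360 − y_m.

[1] S508→`#0000ff` (score); closed run; points: 62.4499,6.5023 90.0273,6.5023 90.0273,24.7981 62.4499,24.7981

[2] S310→`#000000` (engrave); closed run; points: 64.8792,41.5170 78.3380,41.5170 78.3380,79.8100 64.8792,79.8100

[3] S310→`#000000` (engrave); closed run; points: 122.0670,40.0577 120.1399,30.3697 114.6521,22.1566 106.4390,16.6688 96.7510,14.7417 87.0630,16.6688 78.8499,22.1566 73.3621,30.3697 71.4350,40.0577 73.3621,49.7457 78.8499,57.9588 87.0630,63.4466 96.7510,65.3737 106.4390,63.4466 114.6521,57.9588 120.1399,49.7457

[4] S508→`#0000ff` (score); closed run; points: 33.8793,55.0562 45.9479,83.2034 15.5374,79.5815

[5] S508→`#0000ff` (score); open run; points: 107.0330,152.6898 98.4158,126.1377 118.7791,24.9391 67.0531,74.2682 8.8509,131.8145

<svg xmlns="http://www.w3.org/2000/svg" width="146.2858mm" height="159.5360mm" viewBox="0 0 146.2858 159.5360">
  <polygon points="62.4499,6.5023 90.0273,6.5023 90.0273,24.7981 62.4499,24.7981" fill="none" stroke="#0000ff"/>
  <polygon points="64.8792,41.5170 78.3380,41.5170 78.3380,79.8100 64.8792,79.8100" fill="none" stroke="#000000"/>
  <polygon points="122.0670,40.0577 120.1399,30.3697 114.6521,22.1566 106.4390,16.6688 96.7510,14.7417 87.0630,16.6688 78.8499,22.1566 73.3621,30.3697 71.4350,40.0577 73.3621,49.7457 78.8499,57.9588 87.0630,63.4466 96.7510,65.3737 106.4390,63.4466 114.6521,57.9588 120.1399,49.7457" fill="none" stroke="#000000"/>
  <polygon points="33.8793,55.0562 45.9479,83.2034 15.5374,79.5815" fill="none" stroke="#0000ff"/>
  <polyline points="107.0330,152.6898 98.4158,126.1377 118.7791,24.9391 67.0531,74.2682 8.8509,131.8145" fill="none" stroke="#0000ff"/>
</svg>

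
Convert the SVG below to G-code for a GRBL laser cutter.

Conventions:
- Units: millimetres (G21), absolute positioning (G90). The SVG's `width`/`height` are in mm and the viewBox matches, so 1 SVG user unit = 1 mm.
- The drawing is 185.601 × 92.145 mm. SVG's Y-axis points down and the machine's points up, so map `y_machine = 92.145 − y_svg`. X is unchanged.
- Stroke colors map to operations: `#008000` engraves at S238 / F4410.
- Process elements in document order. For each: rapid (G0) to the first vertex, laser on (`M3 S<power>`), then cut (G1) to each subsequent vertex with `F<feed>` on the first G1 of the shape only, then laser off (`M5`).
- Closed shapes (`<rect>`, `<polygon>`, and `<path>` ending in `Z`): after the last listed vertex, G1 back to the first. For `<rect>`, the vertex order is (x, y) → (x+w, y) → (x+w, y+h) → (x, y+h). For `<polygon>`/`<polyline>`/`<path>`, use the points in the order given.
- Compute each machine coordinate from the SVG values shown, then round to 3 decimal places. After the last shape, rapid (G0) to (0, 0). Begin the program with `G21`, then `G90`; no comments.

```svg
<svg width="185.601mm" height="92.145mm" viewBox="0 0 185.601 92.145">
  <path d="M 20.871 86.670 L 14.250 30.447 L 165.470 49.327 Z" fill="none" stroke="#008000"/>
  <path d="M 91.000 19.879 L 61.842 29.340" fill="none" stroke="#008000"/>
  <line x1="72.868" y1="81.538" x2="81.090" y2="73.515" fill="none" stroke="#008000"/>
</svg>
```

G21
G90
G0 X20.871 Y5.475
M3 S238
G1 X14.250 Y61.698 F4410
G1 X165.470 Y42.818
G1 X20.871 Y5.475
M5
G0 X91.000 Y72.266
M3 S238
G1 X61.842 Y62.805 F4410
M5
G0 X72.868 Y10.607
M3 S238
G1 X81.090 Y18.630 F4410
M5
G0 X0.000 Y0.000

viewBox `0 0 185.601 92.145` with mm width/height → 1 unit = 1 mm. Flip: y_m = 92.145 − y_svg.

**Shape 1** — `<path>` closed polygon, stroke `#008000` → engrave (S238, F4410). Machine vertices: (20.871,5.475) → (14.250,61.698) → (165.470,42.818) → (20.871,5.475). Closed: final G1 returns to the first vertex.

**Shape 2** — `<path>` line segment, stroke `#008000` → engrave (S238, F4410). Machine vertices: (91.000,72.266) → (61.842,62.805). Open path.

**Shape 3** — `<line>` line segment, stroke `#008000` → engrave (S238, F4410). Machine vertices: (72.868,10.607) → (81.090,18.630). Open path.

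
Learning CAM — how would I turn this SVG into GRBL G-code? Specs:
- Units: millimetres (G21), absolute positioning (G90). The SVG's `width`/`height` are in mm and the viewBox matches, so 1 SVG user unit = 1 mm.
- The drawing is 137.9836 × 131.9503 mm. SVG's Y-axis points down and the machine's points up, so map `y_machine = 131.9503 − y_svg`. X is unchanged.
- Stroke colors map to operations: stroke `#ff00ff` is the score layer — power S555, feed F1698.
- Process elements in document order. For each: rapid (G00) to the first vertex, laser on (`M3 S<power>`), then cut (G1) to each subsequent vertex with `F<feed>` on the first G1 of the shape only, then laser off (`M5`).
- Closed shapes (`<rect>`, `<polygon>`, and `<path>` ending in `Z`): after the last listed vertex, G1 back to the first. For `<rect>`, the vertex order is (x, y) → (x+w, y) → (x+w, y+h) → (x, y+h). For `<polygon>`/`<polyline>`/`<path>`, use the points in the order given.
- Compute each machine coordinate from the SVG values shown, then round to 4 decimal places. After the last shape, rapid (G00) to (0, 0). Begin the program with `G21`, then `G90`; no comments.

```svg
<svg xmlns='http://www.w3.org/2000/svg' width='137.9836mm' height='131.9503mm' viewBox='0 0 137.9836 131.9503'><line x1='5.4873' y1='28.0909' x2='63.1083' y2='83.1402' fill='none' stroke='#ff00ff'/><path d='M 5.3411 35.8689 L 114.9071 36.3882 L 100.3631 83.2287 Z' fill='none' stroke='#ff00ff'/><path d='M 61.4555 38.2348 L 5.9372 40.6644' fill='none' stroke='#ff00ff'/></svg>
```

G21
G90
G00 X5.4873 Y103.8594
M3 S555
G1 X63.1083 Y48.8101 F1698
M5
G00 X5.3411 Y96.0814
M3 S555
G1 X114.9071 Y95.5621 F1698
G1 X100.3631 Y48.7216
G1 X5.3411 Y96.0814
M5
G00 X61.4555 Y93.7155
M3 S555
G1 X5.9372 Y91.2859 F1698
M5
G00 X0.0000 Y0.0000

Since the viewBox matches the mm dimensions, user units are millimetres directly. The only transform is the Y-flip y_m = 131.9503 − y_svg.

Shape 1 is a line segment drawn with `<line>`. Its stroke #ff00ff means score at S555, F1698. After flipping Y the toolpath is (5.4873,103.8594) → (63.1083,48.8101).

Shape 2 is a closed polygon drawn with `<path>`. Its stroke #ff00ff means score at S555, F1698. After flipping Y the toolpath is (5.3411,96.0814) → (114.9071,95.5621) → (100.3631,48.7216) → (5.3411,96.0814), returning to the start.

Shape 3 is a line segment drawn with `<path>`. Its stroke #ff00ff means score at S555, F1698. After flipping Y the toolpath is (61.4555,93.7155) → (5.9372,91.2859).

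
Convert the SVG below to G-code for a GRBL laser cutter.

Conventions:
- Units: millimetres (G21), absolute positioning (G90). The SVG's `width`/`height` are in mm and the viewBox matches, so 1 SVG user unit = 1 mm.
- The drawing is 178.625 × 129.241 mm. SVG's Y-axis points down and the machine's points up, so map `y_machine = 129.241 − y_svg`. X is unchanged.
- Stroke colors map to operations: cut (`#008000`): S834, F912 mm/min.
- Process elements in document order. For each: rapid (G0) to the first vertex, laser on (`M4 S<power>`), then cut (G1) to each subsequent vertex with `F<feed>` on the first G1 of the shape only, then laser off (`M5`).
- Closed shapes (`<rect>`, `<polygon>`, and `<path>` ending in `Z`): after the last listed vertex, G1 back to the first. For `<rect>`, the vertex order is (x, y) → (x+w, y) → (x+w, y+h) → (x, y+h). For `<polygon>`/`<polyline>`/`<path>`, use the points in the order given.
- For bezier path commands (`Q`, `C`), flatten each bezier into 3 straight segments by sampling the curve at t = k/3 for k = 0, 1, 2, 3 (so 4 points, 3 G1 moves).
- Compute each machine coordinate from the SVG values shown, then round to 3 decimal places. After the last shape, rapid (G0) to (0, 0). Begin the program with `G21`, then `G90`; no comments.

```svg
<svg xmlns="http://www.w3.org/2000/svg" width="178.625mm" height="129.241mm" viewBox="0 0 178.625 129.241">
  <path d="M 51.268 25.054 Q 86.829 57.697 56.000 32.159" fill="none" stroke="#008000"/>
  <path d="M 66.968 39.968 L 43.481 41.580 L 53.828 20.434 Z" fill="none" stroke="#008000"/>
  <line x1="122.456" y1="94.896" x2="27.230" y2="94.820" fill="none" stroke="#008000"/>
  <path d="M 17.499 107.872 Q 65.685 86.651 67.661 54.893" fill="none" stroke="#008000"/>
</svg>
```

viewBox `0 0 178.625 129.241` with mm width/height → 1 unit = 1 mm. Flip: y_m = 129.241 − y_svg.

**Shape 1** — `<path>` quadratic bezier, stroke `#008000` → cut (S834, F912). Control points (SVG): P0=(51.268,25.054), P1=(86.829,57.697), P2=(56.000,32.159); sampled at t=k/3. Machine vertices: (51.268,104.187) → (67.599,88.890) → (69.176,86.521) → (56.000,97.082). Open path.

**Shape 2** — `<path>` regular polygon, stroke `#008000` → cut (S834, F912). Machine vertices: (66.968,89.273) → (43.481,87.661) → (53.828,108.807) → (66.968,89.273). Closed: final G1 returns to the first vertex.

**Shape 3** — `<line>` line segment, stroke `#008000` → cut (S834, F912). Machine vertices: (122.456,34.345) → (27.230,34.421). Open path.

**Shape 4** — `<path>` quadratic bezier, stroke `#008000` → cut (S834, F912). Control points (SVG): P0=(17.499,107.872), P1=(65.685,86.651), P2=(67.661,54.893); sampled at t=k/3. Machine vertices: (17.499,21.369) → (44.489,36.687) → (61.209,54.347) → (67.661,74.348). Open path.

G21
G90
G0 X51.268 Y104.187
M4 S834
G1 X67.599 Y88.890 F912
G1 X69.176 Y86.521
G1 X56.000 Y97.082
M5
G0 X66.968 Y89.273
M4 S834
G1 X43.481 Y87.661 F912
G1 X53.828 Y108.807
G1 X66.968 Y89.273
M5
G0 X122.456 Y34.345
M4 S834
G1 X27.230 Y34.421 F912
M5
G0 X17.499 Y21.369
M4 S834
G1 X44.489 Y36.687 F912
G1 X61.209 Y54.347
G1 X67.661 Y74.348
M5
G0 X0.000 Y0.000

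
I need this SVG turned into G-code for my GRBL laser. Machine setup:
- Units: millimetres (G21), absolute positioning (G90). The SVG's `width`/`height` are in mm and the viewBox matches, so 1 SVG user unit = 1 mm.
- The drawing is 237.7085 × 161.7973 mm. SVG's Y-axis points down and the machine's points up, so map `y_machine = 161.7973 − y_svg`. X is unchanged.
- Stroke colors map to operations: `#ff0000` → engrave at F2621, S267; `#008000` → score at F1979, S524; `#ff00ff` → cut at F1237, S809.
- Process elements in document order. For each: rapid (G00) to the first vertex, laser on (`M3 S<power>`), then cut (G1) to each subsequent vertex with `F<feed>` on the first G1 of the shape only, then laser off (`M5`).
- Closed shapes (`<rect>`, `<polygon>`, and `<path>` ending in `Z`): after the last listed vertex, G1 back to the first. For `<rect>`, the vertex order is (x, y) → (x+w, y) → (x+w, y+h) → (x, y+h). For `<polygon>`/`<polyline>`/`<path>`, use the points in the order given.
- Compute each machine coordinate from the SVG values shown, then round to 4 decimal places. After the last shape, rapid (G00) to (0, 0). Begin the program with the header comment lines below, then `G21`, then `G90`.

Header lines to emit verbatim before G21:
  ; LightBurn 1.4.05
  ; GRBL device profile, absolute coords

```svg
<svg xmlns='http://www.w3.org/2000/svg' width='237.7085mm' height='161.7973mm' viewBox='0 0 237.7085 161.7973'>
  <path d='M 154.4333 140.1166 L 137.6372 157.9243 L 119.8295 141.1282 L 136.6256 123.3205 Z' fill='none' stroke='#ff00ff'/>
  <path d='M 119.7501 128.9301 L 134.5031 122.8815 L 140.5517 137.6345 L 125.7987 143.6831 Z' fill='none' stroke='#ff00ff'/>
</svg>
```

1 u = 1 mm; y_m = 161.7973 − y.

[1] `<path>` regular polygon, #ff00ff→cut S809 F1237: (154.4333,21.6807) → (137.6372,3.8730) → (119.8295,20.6691) → (136.6256,38.4768) → (154.4333,21.6807) (closed)

[2] `<path>` regular polygon, #ff00ff→cut S809 F1237: (119.7501,32.8672) → (134.5031,38.9158) → (140.5517,24.1628) → (125.7987,18.1142) → (119.7501,32.8672) (closed)

; LightBurn 1.4.05
; GRBL device profile, absolute coords
G21
G90
G00 X154.4333 Y21.6807
M3 S809
G1 X137.6372 Y3.8730 F1237
G1 X119.8295 Y20.6691
G1 X136.6256 Y38.4768
G1 X154.4333 Y21.6807
M5
G00 X119.7501 Y32.8672
M3 S809
G1 X134.5031 Y38.9158 F1237
G1 X140.5517 Y24.1628
G1 X125.7987 Y18.1142
G1 X119.7501 Y32.8672
M5
G00 X0.0000 Y0.0000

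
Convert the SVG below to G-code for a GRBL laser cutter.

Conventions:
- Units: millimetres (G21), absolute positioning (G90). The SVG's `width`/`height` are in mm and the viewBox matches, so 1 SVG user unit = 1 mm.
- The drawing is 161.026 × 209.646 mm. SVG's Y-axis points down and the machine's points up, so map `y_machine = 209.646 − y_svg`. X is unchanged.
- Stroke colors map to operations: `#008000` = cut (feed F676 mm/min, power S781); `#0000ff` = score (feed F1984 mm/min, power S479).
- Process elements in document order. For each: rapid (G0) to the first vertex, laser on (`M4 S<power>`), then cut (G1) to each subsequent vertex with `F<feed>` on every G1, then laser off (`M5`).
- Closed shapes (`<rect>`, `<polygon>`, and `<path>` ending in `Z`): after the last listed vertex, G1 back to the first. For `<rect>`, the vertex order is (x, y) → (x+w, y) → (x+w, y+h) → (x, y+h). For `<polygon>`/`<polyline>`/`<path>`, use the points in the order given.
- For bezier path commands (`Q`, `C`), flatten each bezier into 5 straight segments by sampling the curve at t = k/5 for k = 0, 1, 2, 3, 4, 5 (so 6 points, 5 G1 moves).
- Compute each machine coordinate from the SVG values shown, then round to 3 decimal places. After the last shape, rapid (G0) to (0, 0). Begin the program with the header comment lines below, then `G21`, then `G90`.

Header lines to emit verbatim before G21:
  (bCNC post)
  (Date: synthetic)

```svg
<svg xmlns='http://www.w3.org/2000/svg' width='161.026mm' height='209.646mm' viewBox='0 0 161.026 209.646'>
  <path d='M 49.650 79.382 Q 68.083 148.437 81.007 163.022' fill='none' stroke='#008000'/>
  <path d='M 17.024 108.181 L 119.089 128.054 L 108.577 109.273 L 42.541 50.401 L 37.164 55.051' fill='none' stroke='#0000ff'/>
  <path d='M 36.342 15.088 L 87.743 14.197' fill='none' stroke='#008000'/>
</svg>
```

(bCNC post)
(Date: synthetic)
G21
G90
G0 X49.650 Y130.264
M4 S781
G1 X56.803 Y104.821 F676
G1 X63.515 Y83.735 F676
G1 X69.786 Y67.007 F676
G1 X75.617 Y54.637 F676
G1 X81.007 Y46.624 F676
M5
G0 X17.024 Y101.465
M4 S479
G1 X119.089 Y81.592 F1984
G1 X108.577 Y100.373 F1984
G1 X42.541 Y159.245 F1984
G1 X37.164 Y154.595 F1984
M5
G0 X36.342 Y194.558
M4 S781
G1 X87.743 Y195.449 F676
M5
G0 X0.000 Y0.000

1 u = 1 mm; y_m = 209.646 − y.

[1] `<path>` quadratic bezier, #008000→cut S781 F676: (49.650,130.264) → (56.803,104.821) → (63.515,83.735) → (69.786,67.007) → (75.617,54.637) → (81.007,46.624)

[2] `<path>` open polyline, #0000ff→score S479 F1984: (17.024,101.465) → (119.089,81.592) → (108.577,100.373) → (42.541,159.245) → (37.164,154.595)

[3] `<path>` line segment, #008000→cut S781 F676: (36.342,194.558) → (87.743,195.449)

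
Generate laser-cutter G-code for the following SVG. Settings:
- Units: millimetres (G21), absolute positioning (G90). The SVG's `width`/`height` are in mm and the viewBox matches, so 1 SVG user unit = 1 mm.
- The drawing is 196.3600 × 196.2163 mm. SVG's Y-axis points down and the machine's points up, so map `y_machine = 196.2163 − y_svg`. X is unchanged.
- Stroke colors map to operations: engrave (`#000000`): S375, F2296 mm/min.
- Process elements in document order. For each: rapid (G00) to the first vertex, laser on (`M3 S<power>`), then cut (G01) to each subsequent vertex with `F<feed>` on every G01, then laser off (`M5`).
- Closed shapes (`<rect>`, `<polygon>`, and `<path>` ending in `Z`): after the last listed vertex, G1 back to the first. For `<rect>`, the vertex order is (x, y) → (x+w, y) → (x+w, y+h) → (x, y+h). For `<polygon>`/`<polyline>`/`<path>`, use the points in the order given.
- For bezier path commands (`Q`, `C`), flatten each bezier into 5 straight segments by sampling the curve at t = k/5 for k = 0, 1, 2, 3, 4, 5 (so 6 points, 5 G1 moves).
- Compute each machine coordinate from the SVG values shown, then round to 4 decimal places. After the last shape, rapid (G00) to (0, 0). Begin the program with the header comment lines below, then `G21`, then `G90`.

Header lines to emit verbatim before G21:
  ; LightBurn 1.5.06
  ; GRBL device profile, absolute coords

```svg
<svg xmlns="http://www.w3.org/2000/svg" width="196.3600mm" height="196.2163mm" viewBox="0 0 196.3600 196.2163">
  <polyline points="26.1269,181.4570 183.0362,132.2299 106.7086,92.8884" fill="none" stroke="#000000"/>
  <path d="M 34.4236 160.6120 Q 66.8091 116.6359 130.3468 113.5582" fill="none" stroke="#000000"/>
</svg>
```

; LightBurn 1.5.06
; GRBL device profile, absolute coords
G21
G90
G00 X26.1269 Y14.7593
M3 S375
G01 X183.0362 Y63.9864 F2296
G01 X106.7086 Y103.3279 F2296
M5
G00 X34.4236 Y35.6043
M3 S375
G01 X48.6239 Y51.5588 F2296
G01 X65.3164 Y64.2414 F2296
G01 X84.5010 Y73.6522 F2296
G01 X106.1778 Y79.7911 F2296
G01 X130.3468 Y82.6581 F2296
M5
G00 X0.0000 Y0.0000

viewBox `0 0 196.3600 196.2163` with mm width/height → 1 unit = 1 mm. Flip: y_m = 196.2163 − y_svg.

**Shape 1** — `<polyline>` open polyline, stroke `#000000` → engrave (S375, F2296). Machine vertices: (26.1269,14.7593) → (183.0362,63.9864) → (106.7086,103.3279). Open path.

**Shape 2** — `<path>` quadratic bezier, stroke `#000000` → engrave (S375, F2296). Control points (SVG): P0=(34.4236,160.6120), P1=(66.8091,116.6359), P2=(130.3468,113.5582); sampled at t=k/5. Machine vertices: (34.4236,35.6043) → (48.6239,51.5588) → (65.3164,64.2414) → (84.5010,73.6522) → (106.1778,79.7911) → (130.3468,82.6581). Open path.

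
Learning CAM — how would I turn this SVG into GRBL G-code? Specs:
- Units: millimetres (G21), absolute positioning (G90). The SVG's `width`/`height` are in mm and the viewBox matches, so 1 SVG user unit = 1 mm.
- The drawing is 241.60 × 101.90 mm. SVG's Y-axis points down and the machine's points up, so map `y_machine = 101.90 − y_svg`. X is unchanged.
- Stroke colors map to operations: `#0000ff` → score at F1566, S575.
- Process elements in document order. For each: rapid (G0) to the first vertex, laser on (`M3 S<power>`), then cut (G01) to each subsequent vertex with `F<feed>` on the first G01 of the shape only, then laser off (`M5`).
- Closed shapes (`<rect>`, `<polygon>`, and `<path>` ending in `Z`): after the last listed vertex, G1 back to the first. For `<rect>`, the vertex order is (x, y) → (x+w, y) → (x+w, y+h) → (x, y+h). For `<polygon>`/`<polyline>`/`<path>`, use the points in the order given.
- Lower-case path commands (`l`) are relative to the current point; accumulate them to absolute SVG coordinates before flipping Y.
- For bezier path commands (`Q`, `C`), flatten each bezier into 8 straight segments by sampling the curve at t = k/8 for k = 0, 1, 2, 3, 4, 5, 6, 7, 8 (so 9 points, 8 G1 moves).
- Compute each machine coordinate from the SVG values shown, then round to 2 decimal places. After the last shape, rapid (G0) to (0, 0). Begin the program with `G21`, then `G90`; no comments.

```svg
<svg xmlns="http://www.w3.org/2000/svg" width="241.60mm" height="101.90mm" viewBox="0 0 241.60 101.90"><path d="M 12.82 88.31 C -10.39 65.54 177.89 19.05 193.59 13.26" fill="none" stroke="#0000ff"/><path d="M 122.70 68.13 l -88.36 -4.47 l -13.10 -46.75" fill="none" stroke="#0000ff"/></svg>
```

G21
G90
G0 X12.82 Y13.59
M3 S575
G01 X13.28 Y23.11 F1566
G01 X29.07 Y34.11
G01 X55.68 Y45.82
G01 X88.61 Y57.48
G01 X123.37 Y68.35
G01 X155.46 Y77.67
G01 X180.36 Y84.69
G01 X193.59 Y88.64
M5
G0 X122.70 Y33.77
M3 S575
G01 X34.34 Y38.24 F1566
G01 X21.24 Y84.99
M5
G0 X0.00 Y0.00

1 u = 1 mm; y_m = 101.90 − y.

[1] `<path>` cubic bezier, #0000ff→score S575 F1566: (12.82,13.59) → (13.28,23.11) → (29.07,34.11) → (55.68,45.82) → (88.61,57.48) → (123.37,68.35) → (155.46,77.67) → (180.36,84.69) → (193.59,88.64)

[2] `<path>` open polyline, #0000ff→score S575 F1566: (122.70,33.77) → (34.34,38.24) → (21.24,84.99)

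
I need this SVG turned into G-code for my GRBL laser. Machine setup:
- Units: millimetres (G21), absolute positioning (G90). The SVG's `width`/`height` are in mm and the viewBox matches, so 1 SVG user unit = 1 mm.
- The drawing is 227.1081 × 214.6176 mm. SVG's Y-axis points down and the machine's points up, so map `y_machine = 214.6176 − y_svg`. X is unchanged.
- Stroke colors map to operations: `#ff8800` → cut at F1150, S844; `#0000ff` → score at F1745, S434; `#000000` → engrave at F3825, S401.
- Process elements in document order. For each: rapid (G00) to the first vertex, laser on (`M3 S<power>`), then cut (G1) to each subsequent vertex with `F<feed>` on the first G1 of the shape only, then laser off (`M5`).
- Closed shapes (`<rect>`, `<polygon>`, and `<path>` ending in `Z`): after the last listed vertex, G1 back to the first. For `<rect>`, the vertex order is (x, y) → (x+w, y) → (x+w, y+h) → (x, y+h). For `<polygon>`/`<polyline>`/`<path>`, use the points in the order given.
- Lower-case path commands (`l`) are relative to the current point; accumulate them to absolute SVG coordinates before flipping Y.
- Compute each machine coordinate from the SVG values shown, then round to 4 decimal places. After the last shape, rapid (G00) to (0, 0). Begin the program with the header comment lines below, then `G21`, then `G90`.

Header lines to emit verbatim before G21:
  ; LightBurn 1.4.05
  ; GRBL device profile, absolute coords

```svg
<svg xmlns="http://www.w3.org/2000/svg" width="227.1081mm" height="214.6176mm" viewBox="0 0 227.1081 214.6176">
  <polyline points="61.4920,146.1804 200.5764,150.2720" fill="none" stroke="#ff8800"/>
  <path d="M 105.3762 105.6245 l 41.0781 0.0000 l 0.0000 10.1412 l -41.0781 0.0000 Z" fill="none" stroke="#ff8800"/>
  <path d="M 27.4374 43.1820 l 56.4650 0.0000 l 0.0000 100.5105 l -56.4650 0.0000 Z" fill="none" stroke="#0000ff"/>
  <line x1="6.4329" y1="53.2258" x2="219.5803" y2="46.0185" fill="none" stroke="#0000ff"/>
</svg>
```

; LightBurn 1.4.05
; GRBL device profile, absolute coords
G21
G90
G00 X61.4920 Y68.4372
M3 S844
G1 X200.5764 Y64.3456 F1150
M5
G00 X105.3762 Y108.9931
M3 S844
G1 X146.4543 Y108.9931 F1150
G1 X146.4543 Y98.8519
G1 X105.3762 Y98.8519
G1 X105.3762 Y108.9931
M5
G00 X27.4374 Y171.4356
M3 S434
G1 X83.9024 Y171.4356 F1745
G1 X83.9024 Y70.9251
G1 X27.4374 Y70.9251
G1 X27.4374 Y171.4356
M5
G00 X6.4329 Y161.3918
M3 S434
G1 X219.5803 Y168.5991 F1745
M5
G00 X0.0000 Y0.0000

Since the viewBox matches the mm dimensions, user units are millimetres directly. The only transform is the Y-flip y_m = 214.6176 − y_svg.

Shape 1 is a line segment drawn with `<polyline>`. Its stroke #ff8800 means cut at S844, F1150. After flipping Y the toolpath is (61.4920,68.4372) → (200.5764,64.3456).

Shape 2 is a rectangle drawn with `<path>`. Its stroke #ff8800 means cut at S844, F1150. After flipping Y the toolpath is (105.3762,108.9931) → (146.4543,108.9931) → (146.4543,98.8519) → (105.3762,98.8519) → (105.3762,108.9931), returning to the start.

Shape 3 is a rectangle drawn with `<path>`. Its stroke #0000ff means score at S434, F1745. After flipping Y the toolpath is (27.4374,171.4356) → (83.9024,171.4356) → (83.9024,70.9251) → (27.4374,70.9251) → (27.4374,171.4356), returning to the start.

Shape 4 is a line segment drawn with `<line>`. Its stroke #0000ff means score at S434, F1745. After flipping Y the toolpath is (6.4329,161.3918) → (219.5803,168.5991).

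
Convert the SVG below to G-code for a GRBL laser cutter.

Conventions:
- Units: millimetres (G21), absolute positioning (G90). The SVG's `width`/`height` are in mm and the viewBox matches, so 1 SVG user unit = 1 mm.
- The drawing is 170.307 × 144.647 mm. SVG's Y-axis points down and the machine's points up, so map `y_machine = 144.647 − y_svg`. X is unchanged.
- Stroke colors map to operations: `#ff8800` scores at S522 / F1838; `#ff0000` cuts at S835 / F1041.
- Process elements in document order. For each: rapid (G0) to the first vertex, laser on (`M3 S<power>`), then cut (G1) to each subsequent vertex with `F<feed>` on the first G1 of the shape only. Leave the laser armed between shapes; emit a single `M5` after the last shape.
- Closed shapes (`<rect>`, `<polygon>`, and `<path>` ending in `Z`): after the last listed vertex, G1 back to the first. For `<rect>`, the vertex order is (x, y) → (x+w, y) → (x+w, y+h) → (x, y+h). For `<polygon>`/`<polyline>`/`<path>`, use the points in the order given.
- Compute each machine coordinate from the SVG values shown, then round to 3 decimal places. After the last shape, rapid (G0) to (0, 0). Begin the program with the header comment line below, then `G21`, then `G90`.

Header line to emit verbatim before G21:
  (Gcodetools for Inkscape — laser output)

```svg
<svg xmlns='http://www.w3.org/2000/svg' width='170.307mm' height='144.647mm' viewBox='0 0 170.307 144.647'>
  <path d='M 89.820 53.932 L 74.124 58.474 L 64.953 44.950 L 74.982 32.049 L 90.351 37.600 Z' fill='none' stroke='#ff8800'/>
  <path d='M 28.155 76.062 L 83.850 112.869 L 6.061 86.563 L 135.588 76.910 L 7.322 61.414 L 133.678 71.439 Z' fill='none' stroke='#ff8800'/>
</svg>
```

(Gcodetools for Inkscape — laser output)
G21
G90
G0 X89.820 Y90.715
M3 S522
G1 X74.124 Y86.173 F1838
G1 X64.953 Y99.697
G1 X74.982 Y112.598
G1 X90.351 Y107.047
G1 X89.820 Y90.715
G0 X28.155 Y68.585
M3 S522
G1 X83.850 Y31.778 F1838
G1 X6.061 Y58.084
G1 X135.588 Y67.737
G1 X7.322 Y83.233
G1 X133.678 Y73.208
G1 X28.155 Y68.585
M5
G0 X0.000 Y0.000

1 u = 1 mm; y_m = 144.647 − y.

[1] `<path>` regular polygon, #ff8800→score S522 F1838: (89.820,90.715) → (74.124,86.173) → (64.953,99.697) → (74.982,112.598) → (90.351,107.047) → (89.820,90.715) (closed)

[2] `<path>` closed polygon, #ff8800→score S522 F1838: (28.155,68.585) → (83.850,31.778) → (6.061,58.084) → (135.588,67.737) → (7.322,83.233) → (133.678,73.208) → (28.155,68.585) (closed)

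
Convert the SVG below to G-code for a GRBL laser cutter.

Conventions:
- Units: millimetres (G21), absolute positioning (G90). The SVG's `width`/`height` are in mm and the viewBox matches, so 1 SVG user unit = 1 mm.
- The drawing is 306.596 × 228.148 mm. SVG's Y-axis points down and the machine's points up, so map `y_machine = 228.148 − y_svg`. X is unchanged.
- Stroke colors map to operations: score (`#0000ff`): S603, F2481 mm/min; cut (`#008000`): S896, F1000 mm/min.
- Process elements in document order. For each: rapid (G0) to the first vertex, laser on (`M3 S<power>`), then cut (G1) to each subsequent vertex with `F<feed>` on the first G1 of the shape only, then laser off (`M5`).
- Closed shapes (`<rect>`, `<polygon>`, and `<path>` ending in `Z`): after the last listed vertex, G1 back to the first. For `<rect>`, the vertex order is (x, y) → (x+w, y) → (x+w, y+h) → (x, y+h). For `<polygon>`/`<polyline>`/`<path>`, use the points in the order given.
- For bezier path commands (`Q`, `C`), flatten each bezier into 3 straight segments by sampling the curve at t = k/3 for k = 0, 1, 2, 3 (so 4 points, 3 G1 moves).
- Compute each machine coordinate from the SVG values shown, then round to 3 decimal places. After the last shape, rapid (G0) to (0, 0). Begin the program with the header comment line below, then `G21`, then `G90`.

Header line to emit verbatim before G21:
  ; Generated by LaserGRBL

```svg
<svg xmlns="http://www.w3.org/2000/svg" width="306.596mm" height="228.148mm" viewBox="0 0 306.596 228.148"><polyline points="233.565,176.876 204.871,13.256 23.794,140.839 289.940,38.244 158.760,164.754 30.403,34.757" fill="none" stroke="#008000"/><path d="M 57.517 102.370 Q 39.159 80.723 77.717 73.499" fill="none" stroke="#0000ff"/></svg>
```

Since the viewBox matches the mm dimensions, user units are millimetres directly. The only transform is the Y-flip y_m = 228.148 − y_svg.

Shape 1 is a open polyline drawn with `<polyline>`. Its stroke #008000 means cut at S896, F1000. After flipping Y the toolpath is (233.565,51.272) → (204.871,214.892) → (23.794,87.309) → (289.940,189.904) → (158.760,63.394) → (30.403,193.391).

Shape 2 is a quadratic bezier drawn with `<path>`. Its stroke #0000ff means score at S603, F2481. After flipping Y the toolpath is (57.517,125.778) → (51.602,138.607) → (58.336,148.230) → (77.717,154.649).

; Generated by LaserGRBL
G21
G90
G0 X233.565 Y51.272
M3 S896
G1 X204.871 Y214.892 F1000
G1 X23.794 Y87.309
G1 X289.940 Y189.904
G1 X158.760 Y63.394
G1 X30.403 Y193.391
M5
G0 X57.517 Y125.778
M3 S603
G1 X51.602 Y138.607 F2481
G1 X58.336 Y148.230
G1 X77.717 Y154.649
M5
G0 X0.000 Y0.000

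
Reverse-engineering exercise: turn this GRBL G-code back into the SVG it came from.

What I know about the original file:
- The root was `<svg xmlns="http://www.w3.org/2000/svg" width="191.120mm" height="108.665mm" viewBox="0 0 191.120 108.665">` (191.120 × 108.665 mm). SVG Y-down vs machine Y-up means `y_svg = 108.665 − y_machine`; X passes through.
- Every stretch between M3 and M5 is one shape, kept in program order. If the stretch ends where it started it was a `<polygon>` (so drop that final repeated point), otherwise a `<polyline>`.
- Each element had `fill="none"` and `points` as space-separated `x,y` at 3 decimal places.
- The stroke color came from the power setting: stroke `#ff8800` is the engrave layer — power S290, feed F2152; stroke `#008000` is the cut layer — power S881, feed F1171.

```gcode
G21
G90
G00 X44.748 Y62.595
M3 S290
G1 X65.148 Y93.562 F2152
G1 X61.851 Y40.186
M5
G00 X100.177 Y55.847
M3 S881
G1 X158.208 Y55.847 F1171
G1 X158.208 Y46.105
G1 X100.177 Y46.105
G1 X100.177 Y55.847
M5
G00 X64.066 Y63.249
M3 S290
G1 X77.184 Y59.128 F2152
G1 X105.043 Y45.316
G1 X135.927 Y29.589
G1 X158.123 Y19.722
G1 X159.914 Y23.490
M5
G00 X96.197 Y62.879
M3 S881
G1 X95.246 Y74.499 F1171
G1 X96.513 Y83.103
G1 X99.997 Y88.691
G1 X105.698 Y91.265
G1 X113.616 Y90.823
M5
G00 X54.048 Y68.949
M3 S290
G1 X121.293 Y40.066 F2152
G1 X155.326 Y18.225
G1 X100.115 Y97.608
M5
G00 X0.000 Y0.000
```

<svg xmlns="http://www.w3.org/2000/svg" width="191.120mm" height="108.665mm" viewBox="0 0 191.120 108.665">
  <polyline points="44.748,46.070 65.148,15.103 61.851,68.479" fill="none" stroke="#ff8800"/>
  <polygon points="100.177,52.818 158.208,52.818 158.208,62.560 100.177,62.560" fill="none" stroke="#008000"/>
  <polyline points="64.066,45.416 77.184,49.537 105.043,63.349 135.927,79.076 158.123,88.943 159.914,85.175" fill="none" stroke="#ff8800"/>
  <polyline points="96.197,45.786 95.246,34.166 96.513,25.562 99.997,19.974 105.698,17.400 113.616,17.842" fill="none" stroke="#008000"/>
  <polyline points="54.048,39.716 121.293,68.599 155.326,90.440 100.115,11.057" fill="none" stroke="#ff8800"/>
</svg>

Each laser-on run becomes one SVG element. Flip Y back into SVG space with y_svg = 108.665 − y_machine.

Run 1: S290 ⇒ engrave layer `#ff8800`. The run is open, so emit a `<polyline>` with points (Y-flipped): 44.748,46.070 65.148,15.103 61.851,68.479.

Run 2: S881 ⇒ cut layer `#008000`. The run returns to its start, so emit a `<polygon>` with points (Y-flipped): 100.177,52.818 158.208,52.818 158.208,62.560 100.177,62.560.

Run 3: power S290 maps to stroke `#ff8800` (engrave). The run is open, so emit a `<polyline>` with points (Y-flipped): 64.066,45.416 77.184,49.537 105.043,63.349 135.927,79.076 158.123,88.943 159.914,85.175.

Run 4: S881 ⇒ cut layer `#008000`. The run is open, so emit a `<polyline>` with points (Y-flipped): 96.197,45.786 95.246,34.166 96.513,25.562 99.997,19.974 105.698,17.400 113.616,17.842.

Run 5: S290 ⇒ engrave layer `#ff8800`. The run is open, so emit a `<polyline>` with points (Y-flipped): 54.048,39.716 121.293,68.599 155.326,90.440 100.115,11.057.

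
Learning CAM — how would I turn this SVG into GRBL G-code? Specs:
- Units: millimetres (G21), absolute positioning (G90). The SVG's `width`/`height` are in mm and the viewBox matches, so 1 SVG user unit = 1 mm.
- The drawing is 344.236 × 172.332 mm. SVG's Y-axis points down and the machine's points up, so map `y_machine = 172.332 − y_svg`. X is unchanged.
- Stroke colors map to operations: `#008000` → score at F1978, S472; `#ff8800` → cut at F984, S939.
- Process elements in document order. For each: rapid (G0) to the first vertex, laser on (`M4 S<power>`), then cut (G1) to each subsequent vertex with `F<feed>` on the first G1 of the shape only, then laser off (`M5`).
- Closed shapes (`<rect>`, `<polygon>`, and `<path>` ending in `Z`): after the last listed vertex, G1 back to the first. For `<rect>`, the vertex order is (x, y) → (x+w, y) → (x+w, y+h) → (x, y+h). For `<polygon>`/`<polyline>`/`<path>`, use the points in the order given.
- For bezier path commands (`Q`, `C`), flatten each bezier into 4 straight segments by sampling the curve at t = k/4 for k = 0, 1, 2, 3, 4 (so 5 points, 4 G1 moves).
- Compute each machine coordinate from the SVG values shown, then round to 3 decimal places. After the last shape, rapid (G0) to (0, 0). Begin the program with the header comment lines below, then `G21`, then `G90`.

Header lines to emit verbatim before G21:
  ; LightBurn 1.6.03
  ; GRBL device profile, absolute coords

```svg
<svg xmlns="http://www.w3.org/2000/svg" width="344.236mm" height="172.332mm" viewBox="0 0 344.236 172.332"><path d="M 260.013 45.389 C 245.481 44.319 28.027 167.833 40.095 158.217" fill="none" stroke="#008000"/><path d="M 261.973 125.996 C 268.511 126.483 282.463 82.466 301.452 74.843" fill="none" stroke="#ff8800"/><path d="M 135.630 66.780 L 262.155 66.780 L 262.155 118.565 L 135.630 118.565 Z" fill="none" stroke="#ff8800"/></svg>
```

Since the viewBox matches the mm dimensions, user units are millimetres directly. The only transform is the Y-flip y_m = 172.332 − y_svg.

Shape 1 is a cubic bezier drawn with `<path>`. Its stroke #008000 means score at S472, F1978. After flipping Y the toolpath is (260.013,126.943) → (217.823,108.413) → (140.079,67.324) → (67.322,27.838) → (40.095,14.115).

Shape 2 is a cubic bezier drawn with `<path>`. Its stroke #ff8800 means cut at S939, F984. After flipping Y the toolpath is (261.973,46.336) → (268.229,53.051) → (277.043,68.871) → (288.192,86.212) → (301.452,97.489).

Shape 3 is a rectangle drawn with `<path>`. Its stroke #ff8800 means cut at S939, F984. After flipping Y the toolpath is (135.630,105.552) → (262.155,105.552) → (262.155,53.767) → (135.630,53.767) → (135.630,105.552), returning to the start.

; LightBurn 1.6.03
; GRBL device profile, absolute coords
G21
G90
G0 X260.013 Y126.943
M4 S472
G1 X217.823 Y108.413 F1978
G1 X140.079 Y67.324
G1 X67.322 Y27.838
G1 X40.095 Y14.115
M5
G0 X261.973 Y46.336
M4 S939
G1 X268.229 Y53.051 F984
G1 X277.043 Y68.871
G1 X288.192 Y86.212
G1 X301.452 Y97.489
M5
G0 X135.630 Y105.552
M4 S939
G1 X262.155 Y105.552 F984
G1 X262.155 Y53.767
G1 X135.630 Y53.767
G1 X135.630 Y105.552
M5
G0 X0.000 Y0.000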